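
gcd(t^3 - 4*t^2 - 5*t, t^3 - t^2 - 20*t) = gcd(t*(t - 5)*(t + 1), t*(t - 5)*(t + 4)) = t^2 - 5*t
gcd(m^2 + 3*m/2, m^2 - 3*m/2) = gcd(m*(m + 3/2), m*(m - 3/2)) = m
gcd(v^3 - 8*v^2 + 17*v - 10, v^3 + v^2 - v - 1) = v - 1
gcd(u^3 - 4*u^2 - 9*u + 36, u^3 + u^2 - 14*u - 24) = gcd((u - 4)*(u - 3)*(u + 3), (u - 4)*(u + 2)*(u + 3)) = u^2 - u - 12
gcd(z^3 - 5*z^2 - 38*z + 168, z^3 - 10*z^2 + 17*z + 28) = z^2 - 11*z + 28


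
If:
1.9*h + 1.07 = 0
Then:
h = -0.56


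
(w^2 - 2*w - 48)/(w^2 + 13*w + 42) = (w - 8)/(w + 7)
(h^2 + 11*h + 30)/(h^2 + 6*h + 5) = (h + 6)/(h + 1)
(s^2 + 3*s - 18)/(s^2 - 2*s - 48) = (s - 3)/(s - 8)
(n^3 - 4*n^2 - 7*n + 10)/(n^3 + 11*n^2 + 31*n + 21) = (n^3 - 4*n^2 - 7*n + 10)/(n^3 + 11*n^2 + 31*n + 21)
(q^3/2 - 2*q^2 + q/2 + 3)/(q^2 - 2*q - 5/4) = 2*(-q^3 + 4*q^2 - q - 6)/(-4*q^2 + 8*q + 5)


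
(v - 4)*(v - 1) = v^2 - 5*v + 4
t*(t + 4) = t^2 + 4*t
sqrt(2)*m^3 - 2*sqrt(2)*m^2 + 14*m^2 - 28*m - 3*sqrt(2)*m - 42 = (m - 3)*(m + 7*sqrt(2))*(sqrt(2)*m + sqrt(2))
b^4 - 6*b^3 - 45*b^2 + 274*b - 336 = (b - 8)*(b - 3)*(b - 2)*(b + 7)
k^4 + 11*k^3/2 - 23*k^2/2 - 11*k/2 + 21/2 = (k - 3/2)*(k - 1)*(k + 1)*(k + 7)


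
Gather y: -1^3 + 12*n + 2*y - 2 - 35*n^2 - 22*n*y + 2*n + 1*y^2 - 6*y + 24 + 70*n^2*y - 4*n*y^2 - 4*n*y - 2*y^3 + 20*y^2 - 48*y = -35*n^2 + 14*n - 2*y^3 + y^2*(21 - 4*n) + y*(70*n^2 - 26*n - 52) + 21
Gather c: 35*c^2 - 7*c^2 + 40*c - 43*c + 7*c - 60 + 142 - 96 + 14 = 28*c^2 + 4*c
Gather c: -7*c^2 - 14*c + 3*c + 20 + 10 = -7*c^2 - 11*c + 30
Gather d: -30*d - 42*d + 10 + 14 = 24 - 72*d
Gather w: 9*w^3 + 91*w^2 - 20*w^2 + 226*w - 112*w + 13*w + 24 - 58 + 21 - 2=9*w^3 + 71*w^2 + 127*w - 15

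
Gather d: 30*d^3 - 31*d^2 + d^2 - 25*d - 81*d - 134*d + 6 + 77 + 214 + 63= 30*d^3 - 30*d^2 - 240*d + 360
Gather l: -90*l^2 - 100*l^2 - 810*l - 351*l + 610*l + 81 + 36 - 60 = -190*l^2 - 551*l + 57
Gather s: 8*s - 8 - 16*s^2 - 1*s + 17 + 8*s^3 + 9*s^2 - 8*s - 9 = 8*s^3 - 7*s^2 - s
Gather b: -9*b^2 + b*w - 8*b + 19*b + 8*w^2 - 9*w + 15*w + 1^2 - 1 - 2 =-9*b^2 + b*(w + 11) + 8*w^2 + 6*w - 2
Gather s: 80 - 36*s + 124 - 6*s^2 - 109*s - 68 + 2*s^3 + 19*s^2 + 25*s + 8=2*s^3 + 13*s^2 - 120*s + 144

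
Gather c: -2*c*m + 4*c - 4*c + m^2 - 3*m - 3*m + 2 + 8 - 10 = -2*c*m + m^2 - 6*m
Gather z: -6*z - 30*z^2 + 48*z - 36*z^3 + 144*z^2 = -36*z^3 + 114*z^2 + 42*z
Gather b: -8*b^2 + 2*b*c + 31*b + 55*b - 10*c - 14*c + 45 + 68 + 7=-8*b^2 + b*(2*c + 86) - 24*c + 120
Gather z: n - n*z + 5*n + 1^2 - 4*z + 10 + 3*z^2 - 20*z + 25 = 6*n + 3*z^2 + z*(-n - 24) + 36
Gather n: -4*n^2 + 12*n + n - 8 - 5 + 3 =-4*n^2 + 13*n - 10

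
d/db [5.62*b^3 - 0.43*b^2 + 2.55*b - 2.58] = 16.86*b^2 - 0.86*b + 2.55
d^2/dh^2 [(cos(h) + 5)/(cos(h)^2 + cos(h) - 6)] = (-9*(1 - cos(2*h))^2*cos(h) - 19*(1 - cos(2*h))^2 - 145*cos(h) - 278*cos(2*h) - 57*cos(3*h) + 2*cos(5*h) + 126)/(4*(cos(h) - 2)^3*(cos(h) + 3)^3)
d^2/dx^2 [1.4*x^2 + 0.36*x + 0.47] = 2.80000000000000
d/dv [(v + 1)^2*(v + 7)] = 3*(v + 1)*(v + 5)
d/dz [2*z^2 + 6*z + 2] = 4*z + 6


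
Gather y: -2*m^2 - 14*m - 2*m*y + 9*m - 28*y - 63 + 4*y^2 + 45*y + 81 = -2*m^2 - 5*m + 4*y^2 + y*(17 - 2*m) + 18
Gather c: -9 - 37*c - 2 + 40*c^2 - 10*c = 40*c^2 - 47*c - 11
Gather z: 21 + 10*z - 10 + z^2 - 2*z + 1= z^2 + 8*z + 12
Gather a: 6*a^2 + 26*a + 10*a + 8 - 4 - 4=6*a^2 + 36*a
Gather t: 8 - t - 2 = 6 - t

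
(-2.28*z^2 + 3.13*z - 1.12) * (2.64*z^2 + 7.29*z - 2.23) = -6.0192*z^4 - 8.358*z^3 + 24.9453*z^2 - 15.1447*z + 2.4976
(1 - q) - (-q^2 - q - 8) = q^2 + 9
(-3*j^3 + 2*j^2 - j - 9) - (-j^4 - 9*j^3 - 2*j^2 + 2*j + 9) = j^4 + 6*j^3 + 4*j^2 - 3*j - 18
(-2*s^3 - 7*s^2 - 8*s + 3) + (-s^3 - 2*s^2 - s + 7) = -3*s^3 - 9*s^2 - 9*s + 10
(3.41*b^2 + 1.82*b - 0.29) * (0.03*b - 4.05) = 0.1023*b^3 - 13.7559*b^2 - 7.3797*b + 1.1745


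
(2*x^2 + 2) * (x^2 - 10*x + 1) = 2*x^4 - 20*x^3 + 4*x^2 - 20*x + 2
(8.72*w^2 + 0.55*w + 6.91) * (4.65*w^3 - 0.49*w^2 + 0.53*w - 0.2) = 40.548*w^5 - 1.7153*w^4 + 36.4836*w^3 - 4.8384*w^2 + 3.5523*w - 1.382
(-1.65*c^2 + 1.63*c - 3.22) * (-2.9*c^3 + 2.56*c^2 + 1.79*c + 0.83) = 4.785*c^5 - 8.951*c^4 + 10.5573*c^3 - 6.695*c^2 - 4.4109*c - 2.6726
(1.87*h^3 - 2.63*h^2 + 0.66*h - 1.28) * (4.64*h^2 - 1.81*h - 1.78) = 8.6768*h^5 - 15.5879*h^4 + 4.4941*h^3 - 2.4524*h^2 + 1.142*h + 2.2784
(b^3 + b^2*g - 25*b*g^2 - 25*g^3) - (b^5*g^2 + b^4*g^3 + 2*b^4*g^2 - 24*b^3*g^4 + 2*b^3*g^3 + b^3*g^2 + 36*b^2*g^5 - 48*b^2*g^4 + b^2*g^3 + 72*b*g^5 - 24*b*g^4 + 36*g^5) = -b^5*g^2 - b^4*g^3 - 2*b^4*g^2 + 24*b^3*g^4 - 2*b^3*g^3 - b^3*g^2 + b^3 - 36*b^2*g^5 + 48*b^2*g^4 - b^2*g^3 + b^2*g - 72*b*g^5 + 24*b*g^4 - 25*b*g^2 - 36*g^5 - 25*g^3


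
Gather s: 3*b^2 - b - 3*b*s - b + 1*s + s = 3*b^2 - 2*b + s*(2 - 3*b)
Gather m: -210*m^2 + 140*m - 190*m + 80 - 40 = -210*m^2 - 50*m + 40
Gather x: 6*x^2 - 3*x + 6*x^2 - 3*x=12*x^2 - 6*x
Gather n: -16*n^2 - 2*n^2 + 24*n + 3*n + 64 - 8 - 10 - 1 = -18*n^2 + 27*n + 45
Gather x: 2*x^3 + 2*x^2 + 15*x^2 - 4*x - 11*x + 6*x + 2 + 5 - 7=2*x^3 + 17*x^2 - 9*x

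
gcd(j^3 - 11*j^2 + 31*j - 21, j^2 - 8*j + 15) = j - 3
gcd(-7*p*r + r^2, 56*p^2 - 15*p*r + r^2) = 7*p - r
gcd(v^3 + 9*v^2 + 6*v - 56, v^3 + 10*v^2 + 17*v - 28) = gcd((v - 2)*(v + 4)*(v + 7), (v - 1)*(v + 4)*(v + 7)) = v^2 + 11*v + 28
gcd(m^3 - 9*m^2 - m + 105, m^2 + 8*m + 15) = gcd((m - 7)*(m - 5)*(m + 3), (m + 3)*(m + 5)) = m + 3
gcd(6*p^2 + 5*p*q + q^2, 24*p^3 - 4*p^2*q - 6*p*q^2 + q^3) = 2*p + q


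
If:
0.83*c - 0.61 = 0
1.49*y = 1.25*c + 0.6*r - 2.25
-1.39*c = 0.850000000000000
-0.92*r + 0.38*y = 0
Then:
No Solution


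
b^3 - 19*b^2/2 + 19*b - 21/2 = (b - 7)*(b - 3/2)*(b - 1)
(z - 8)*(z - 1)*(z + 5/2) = z^3 - 13*z^2/2 - 29*z/2 + 20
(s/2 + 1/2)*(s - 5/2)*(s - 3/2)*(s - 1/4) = s^4/2 - 13*s^3/8 + s^2/4 + 61*s/32 - 15/32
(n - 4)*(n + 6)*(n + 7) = n^3 + 9*n^2 - 10*n - 168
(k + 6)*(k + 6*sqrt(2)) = k^2 + 6*k + 6*sqrt(2)*k + 36*sqrt(2)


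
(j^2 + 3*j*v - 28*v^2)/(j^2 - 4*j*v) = (j + 7*v)/j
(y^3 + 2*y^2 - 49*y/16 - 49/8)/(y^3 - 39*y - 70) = (y^2 - 49/16)/(y^2 - 2*y - 35)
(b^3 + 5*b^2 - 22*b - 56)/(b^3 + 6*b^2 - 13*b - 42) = (b - 4)/(b - 3)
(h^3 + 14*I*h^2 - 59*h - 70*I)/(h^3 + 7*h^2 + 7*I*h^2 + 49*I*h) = (h^2 + 7*I*h - 10)/(h*(h + 7))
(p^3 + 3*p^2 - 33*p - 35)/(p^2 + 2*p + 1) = (p^2 + 2*p - 35)/(p + 1)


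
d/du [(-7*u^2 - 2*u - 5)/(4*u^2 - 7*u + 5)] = 3*(19*u^2 - 10*u - 15)/(16*u^4 - 56*u^3 + 89*u^2 - 70*u + 25)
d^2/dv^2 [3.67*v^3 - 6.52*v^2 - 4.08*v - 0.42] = 22.02*v - 13.04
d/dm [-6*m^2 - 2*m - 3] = -12*m - 2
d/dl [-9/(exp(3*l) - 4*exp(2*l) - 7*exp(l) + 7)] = (27*exp(2*l) - 72*exp(l) - 63)*exp(l)/(exp(3*l) - 4*exp(2*l) - 7*exp(l) + 7)^2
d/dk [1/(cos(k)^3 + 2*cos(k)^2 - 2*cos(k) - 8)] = (3*cos(k)^2 + 4*cos(k) - 2)*sin(k)/(cos(k)^3 + 2*cos(k)^2 - 2*cos(k) - 8)^2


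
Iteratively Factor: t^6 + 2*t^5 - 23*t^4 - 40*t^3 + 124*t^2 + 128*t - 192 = (t - 1)*(t^5 + 3*t^4 - 20*t^3 - 60*t^2 + 64*t + 192) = (t - 2)*(t - 1)*(t^4 + 5*t^3 - 10*t^2 - 80*t - 96) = (t - 2)*(t - 1)*(t + 2)*(t^3 + 3*t^2 - 16*t - 48) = (t - 2)*(t - 1)*(t + 2)*(t + 3)*(t^2 - 16) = (t - 4)*(t - 2)*(t - 1)*(t + 2)*(t + 3)*(t + 4)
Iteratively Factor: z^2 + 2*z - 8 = (z + 4)*(z - 2)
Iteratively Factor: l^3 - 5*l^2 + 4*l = (l - 1)*(l^2 - 4*l) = (l - 4)*(l - 1)*(l)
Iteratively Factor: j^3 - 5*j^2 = (j - 5)*(j^2) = j*(j - 5)*(j)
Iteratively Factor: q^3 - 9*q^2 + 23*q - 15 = (q - 1)*(q^2 - 8*q + 15) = (q - 3)*(q - 1)*(q - 5)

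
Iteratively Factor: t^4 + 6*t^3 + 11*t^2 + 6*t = (t)*(t^3 + 6*t^2 + 11*t + 6) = t*(t + 2)*(t^2 + 4*t + 3) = t*(t + 1)*(t + 2)*(t + 3)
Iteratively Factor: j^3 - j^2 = (j)*(j^2 - j) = j*(j - 1)*(j)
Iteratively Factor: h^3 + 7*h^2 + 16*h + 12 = (h + 2)*(h^2 + 5*h + 6) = (h + 2)^2*(h + 3)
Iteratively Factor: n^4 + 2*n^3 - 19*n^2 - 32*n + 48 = (n + 3)*(n^3 - n^2 - 16*n + 16) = (n - 1)*(n + 3)*(n^2 - 16) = (n - 4)*(n - 1)*(n + 3)*(n + 4)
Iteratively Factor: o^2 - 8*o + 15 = (o - 3)*(o - 5)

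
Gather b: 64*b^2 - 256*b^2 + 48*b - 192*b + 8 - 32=-192*b^2 - 144*b - 24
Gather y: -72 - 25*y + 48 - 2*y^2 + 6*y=-2*y^2 - 19*y - 24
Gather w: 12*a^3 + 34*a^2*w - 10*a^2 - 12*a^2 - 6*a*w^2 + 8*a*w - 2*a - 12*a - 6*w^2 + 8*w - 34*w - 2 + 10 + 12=12*a^3 - 22*a^2 - 14*a + w^2*(-6*a - 6) + w*(34*a^2 + 8*a - 26) + 20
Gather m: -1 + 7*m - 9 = 7*m - 10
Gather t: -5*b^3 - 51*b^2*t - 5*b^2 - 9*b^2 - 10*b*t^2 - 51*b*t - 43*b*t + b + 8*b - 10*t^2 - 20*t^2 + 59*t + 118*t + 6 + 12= -5*b^3 - 14*b^2 + 9*b + t^2*(-10*b - 30) + t*(-51*b^2 - 94*b + 177) + 18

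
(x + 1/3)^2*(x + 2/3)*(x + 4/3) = x^4 + 8*x^3/3 + 7*x^2/3 + 22*x/27 + 8/81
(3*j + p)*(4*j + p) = 12*j^2 + 7*j*p + p^2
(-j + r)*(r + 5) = -j*r - 5*j + r^2 + 5*r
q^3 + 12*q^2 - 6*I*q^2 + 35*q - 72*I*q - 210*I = (q + 5)*(q + 7)*(q - 6*I)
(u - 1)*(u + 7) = u^2 + 6*u - 7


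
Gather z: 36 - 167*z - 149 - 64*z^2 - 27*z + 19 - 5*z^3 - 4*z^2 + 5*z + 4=-5*z^3 - 68*z^2 - 189*z - 90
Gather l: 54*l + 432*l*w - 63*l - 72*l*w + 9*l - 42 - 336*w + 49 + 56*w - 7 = 360*l*w - 280*w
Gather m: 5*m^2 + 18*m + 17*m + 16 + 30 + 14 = 5*m^2 + 35*m + 60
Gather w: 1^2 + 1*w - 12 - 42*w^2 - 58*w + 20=-42*w^2 - 57*w + 9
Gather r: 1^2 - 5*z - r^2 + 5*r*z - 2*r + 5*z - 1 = -r^2 + r*(5*z - 2)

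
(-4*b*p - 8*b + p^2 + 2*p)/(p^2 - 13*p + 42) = (-4*b*p - 8*b + p^2 + 2*p)/(p^2 - 13*p + 42)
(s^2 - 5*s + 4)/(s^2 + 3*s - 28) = (s - 1)/(s + 7)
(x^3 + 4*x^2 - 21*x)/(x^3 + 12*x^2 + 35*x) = (x - 3)/(x + 5)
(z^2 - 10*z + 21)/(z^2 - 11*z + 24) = (z - 7)/(z - 8)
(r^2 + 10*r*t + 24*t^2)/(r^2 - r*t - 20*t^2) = (r + 6*t)/(r - 5*t)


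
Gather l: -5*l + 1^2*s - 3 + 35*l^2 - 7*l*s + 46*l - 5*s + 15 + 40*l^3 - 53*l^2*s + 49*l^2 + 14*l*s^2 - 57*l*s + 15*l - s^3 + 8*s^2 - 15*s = 40*l^3 + l^2*(84 - 53*s) + l*(14*s^2 - 64*s + 56) - s^3 + 8*s^2 - 19*s + 12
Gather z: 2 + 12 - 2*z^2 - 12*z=-2*z^2 - 12*z + 14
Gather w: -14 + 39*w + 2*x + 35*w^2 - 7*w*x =35*w^2 + w*(39 - 7*x) + 2*x - 14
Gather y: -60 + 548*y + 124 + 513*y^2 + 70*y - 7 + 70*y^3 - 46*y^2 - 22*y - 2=70*y^3 + 467*y^2 + 596*y + 55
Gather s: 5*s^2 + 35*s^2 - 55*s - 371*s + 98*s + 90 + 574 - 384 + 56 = 40*s^2 - 328*s + 336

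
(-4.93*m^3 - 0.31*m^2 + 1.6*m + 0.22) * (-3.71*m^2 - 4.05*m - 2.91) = 18.2903*m^5 + 21.1166*m^4 + 9.6658*m^3 - 6.3941*m^2 - 5.547*m - 0.6402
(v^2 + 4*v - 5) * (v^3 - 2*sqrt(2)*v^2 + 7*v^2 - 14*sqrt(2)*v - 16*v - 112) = v^5 - 2*sqrt(2)*v^4 + 11*v^4 - 22*sqrt(2)*v^3 + 7*v^3 - 211*v^2 - 46*sqrt(2)*v^2 - 368*v + 70*sqrt(2)*v + 560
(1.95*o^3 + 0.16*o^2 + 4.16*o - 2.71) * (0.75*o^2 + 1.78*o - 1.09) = 1.4625*o^5 + 3.591*o^4 + 1.2793*o^3 + 5.1979*o^2 - 9.3582*o + 2.9539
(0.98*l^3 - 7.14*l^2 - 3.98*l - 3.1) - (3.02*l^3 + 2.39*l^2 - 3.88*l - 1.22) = -2.04*l^3 - 9.53*l^2 - 0.1*l - 1.88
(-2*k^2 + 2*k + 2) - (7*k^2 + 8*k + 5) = -9*k^2 - 6*k - 3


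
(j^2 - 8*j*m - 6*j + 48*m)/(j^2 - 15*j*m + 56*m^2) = (j - 6)/(j - 7*m)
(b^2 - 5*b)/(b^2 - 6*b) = (b - 5)/(b - 6)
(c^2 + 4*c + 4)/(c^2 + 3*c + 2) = (c + 2)/(c + 1)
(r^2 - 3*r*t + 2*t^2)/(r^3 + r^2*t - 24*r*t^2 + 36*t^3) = (r - t)/(r^2 + 3*r*t - 18*t^2)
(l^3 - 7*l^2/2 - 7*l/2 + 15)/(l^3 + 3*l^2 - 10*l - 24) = (l - 5/2)/(l + 4)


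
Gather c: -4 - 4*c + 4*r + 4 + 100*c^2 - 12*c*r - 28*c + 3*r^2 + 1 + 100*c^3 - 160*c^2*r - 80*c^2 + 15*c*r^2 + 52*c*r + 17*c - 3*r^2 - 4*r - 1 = 100*c^3 + c^2*(20 - 160*r) + c*(15*r^2 + 40*r - 15)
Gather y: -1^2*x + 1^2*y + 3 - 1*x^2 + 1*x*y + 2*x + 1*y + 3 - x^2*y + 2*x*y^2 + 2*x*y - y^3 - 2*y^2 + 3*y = -x^2 + x - y^3 + y^2*(2*x - 2) + y*(-x^2 + 3*x + 5) + 6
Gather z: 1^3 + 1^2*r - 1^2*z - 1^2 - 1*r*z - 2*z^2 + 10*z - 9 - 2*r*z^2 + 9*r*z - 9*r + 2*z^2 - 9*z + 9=-2*r*z^2 + 8*r*z - 8*r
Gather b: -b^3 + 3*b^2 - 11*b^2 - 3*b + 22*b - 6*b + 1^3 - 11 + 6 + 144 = -b^3 - 8*b^2 + 13*b + 140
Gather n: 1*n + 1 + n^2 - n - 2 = n^2 - 1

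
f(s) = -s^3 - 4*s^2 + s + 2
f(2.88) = -52.19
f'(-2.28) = 3.64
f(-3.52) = -7.47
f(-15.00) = 2462.00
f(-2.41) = -9.64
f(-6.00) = 68.00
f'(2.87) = -46.67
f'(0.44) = -3.10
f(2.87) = -51.72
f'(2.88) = -46.92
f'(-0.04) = 1.32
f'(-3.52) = -8.01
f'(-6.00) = -59.00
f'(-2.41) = 2.86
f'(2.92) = -47.94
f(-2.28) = -9.22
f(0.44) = 1.58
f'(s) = -3*s^2 - 8*s + 1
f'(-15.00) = -554.00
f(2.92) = -54.08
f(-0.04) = 1.95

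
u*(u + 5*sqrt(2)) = u^2 + 5*sqrt(2)*u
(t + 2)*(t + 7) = t^2 + 9*t + 14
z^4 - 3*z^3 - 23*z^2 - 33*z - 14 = (z - 7)*(z + 1)^2*(z + 2)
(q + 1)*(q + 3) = q^2 + 4*q + 3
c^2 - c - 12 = (c - 4)*(c + 3)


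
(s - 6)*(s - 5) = s^2 - 11*s + 30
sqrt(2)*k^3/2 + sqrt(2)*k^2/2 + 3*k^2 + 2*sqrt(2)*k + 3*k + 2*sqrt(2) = (k + sqrt(2))*(k + 2*sqrt(2))*(sqrt(2)*k/2 + sqrt(2)/2)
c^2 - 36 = (c - 6)*(c + 6)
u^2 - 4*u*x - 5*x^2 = (u - 5*x)*(u + x)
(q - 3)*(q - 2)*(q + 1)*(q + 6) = q^4 + 2*q^3 - 23*q^2 + 12*q + 36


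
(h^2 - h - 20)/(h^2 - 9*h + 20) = (h + 4)/(h - 4)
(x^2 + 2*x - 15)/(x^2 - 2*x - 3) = (x + 5)/(x + 1)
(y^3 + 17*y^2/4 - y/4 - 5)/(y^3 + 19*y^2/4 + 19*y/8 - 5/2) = 2*(y - 1)/(2*y - 1)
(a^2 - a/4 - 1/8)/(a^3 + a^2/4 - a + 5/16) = 2*(4*a + 1)/(8*a^2 + 6*a - 5)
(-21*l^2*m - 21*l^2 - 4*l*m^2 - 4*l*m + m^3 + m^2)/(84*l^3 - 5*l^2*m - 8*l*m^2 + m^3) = (-m - 1)/(4*l - m)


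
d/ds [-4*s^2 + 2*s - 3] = 2 - 8*s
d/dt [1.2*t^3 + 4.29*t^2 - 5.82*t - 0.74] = 3.6*t^2 + 8.58*t - 5.82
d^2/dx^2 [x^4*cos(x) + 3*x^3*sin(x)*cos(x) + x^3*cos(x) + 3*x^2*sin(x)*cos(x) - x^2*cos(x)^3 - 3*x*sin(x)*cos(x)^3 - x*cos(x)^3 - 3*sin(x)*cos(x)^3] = -x^4*cos(x) - 8*x^3*sin(x) - 6*x^3*sin(2*x) - x^3*cos(x) - 6*x^2*sin(x) - 6*x^2*sin(2*x) + 51*x^2*cos(x)/4 + 18*x^2*cos(2*x) + 9*x^2*cos(3*x)/4 + 3*x*sin(x) + 12*x*sin(2*x) + 3*x*sin(3*x) + 6*x*sin(4*x) + 27*x*cos(x)/4 + 12*x*cos(2*x) + 9*x*cos(3*x)/4 + 3*sin(x)/2 + 6*sin(2*x) + 3*sin(3*x)/2 + 6*sin(4*x) - 3*cos(x)/2 - 6*cos(2*x)^2 - 3*cos(2*x) - cos(3*x)/2 + 3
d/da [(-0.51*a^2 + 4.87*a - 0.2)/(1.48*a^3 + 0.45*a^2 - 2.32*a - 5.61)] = (0.7548*a^4 - 14.4152*a^3 - 0.1203*a^2 + 5.9022*a - 27.7847)/(2.1904*a^6 + 1.332*a^5 - 6.6647*a^4 - 18.6936*a^3 + 0.333399999999999*a^2 + 26.0304*a + 31.4721)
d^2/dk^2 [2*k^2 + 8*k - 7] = 4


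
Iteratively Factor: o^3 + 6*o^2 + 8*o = (o + 4)*(o^2 + 2*o) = (o + 2)*(o + 4)*(o)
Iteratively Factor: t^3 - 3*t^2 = (t)*(t^2 - 3*t) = t*(t - 3)*(t)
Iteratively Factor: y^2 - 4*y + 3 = (y - 3)*(y - 1)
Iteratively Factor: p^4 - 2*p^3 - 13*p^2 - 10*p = (p)*(p^3 - 2*p^2 - 13*p - 10) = p*(p - 5)*(p^2 + 3*p + 2) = p*(p - 5)*(p + 1)*(p + 2)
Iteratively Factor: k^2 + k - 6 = (k - 2)*(k + 3)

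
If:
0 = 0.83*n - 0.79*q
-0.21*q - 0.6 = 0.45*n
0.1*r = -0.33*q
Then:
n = -0.89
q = -0.94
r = 3.10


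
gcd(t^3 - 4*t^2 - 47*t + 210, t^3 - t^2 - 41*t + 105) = t^2 + 2*t - 35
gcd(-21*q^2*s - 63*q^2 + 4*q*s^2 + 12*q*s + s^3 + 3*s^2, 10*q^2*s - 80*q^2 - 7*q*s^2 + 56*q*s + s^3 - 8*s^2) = 1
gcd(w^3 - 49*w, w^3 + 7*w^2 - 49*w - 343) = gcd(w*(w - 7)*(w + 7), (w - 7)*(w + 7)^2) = w^2 - 49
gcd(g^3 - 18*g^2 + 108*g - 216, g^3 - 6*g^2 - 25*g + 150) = g - 6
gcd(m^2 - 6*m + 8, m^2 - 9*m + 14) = m - 2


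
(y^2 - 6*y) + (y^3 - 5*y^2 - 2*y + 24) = y^3 - 4*y^2 - 8*y + 24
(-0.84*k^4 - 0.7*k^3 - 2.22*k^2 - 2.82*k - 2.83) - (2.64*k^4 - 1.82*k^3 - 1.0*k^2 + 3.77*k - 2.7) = -3.48*k^4 + 1.12*k^3 - 1.22*k^2 - 6.59*k - 0.13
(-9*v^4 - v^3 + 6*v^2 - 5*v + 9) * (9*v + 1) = -81*v^5 - 18*v^4 + 53*v^3 - 39*v^2 + 76*v + 9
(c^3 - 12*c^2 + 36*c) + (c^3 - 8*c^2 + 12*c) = 2*c^3 - 20*c^2 + 48*c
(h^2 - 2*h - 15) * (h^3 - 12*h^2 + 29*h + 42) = h^5 - 14*h^4 + 38*h^3 + 164*h^2 - 519*h - 630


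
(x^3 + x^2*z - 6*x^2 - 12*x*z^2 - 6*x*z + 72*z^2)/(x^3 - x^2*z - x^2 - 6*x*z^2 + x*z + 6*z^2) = (x^2 + 4*x*z - 6*x - 24*z)/(x^2 + 2*x*z - x - 2*z)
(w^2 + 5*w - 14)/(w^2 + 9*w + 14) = (w - 2)/(w + 2)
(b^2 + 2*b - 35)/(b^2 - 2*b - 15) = (b + 7)/(b + 3)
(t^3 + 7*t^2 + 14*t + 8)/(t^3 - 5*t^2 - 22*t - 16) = (t + 4)/(t - 8)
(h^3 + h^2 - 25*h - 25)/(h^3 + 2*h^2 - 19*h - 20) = (h - 5)/(h - 4)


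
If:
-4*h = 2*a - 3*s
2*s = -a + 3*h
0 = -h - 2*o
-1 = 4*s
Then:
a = -1/40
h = -7/40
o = 7/80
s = -1/4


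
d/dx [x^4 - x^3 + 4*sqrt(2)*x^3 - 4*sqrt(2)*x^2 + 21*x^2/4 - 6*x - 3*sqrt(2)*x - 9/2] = 4*x^3 - 3*x^2 + 12*sqrt(2)*x^2 - 8*sqrt(2)*x + 21*x/2 - 6 - 3*sqrt(2)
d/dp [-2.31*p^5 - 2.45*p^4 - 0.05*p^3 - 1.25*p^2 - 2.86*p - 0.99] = -11.55*p^4 - 9.8*p^3 - 0.15*p^2 - 2.5*p - 2.86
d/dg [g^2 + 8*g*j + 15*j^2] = 2*g + 8*j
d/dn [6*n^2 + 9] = 12*n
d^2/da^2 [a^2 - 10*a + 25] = 2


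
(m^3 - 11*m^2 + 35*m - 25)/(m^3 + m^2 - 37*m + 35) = (m - 5)/(m + 7)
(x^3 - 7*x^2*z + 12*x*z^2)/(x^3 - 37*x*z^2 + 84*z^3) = x/(x + 7*z)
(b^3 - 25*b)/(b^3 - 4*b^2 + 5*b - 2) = b*(b^2 - 25)/(b^3 - 4*b^2 + 5*b - 2)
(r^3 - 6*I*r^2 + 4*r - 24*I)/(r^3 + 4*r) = (r - 6*I)/r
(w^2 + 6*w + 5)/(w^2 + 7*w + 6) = (w + 5)/(w + 6)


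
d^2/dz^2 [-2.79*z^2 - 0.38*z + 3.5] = -5.58000000000000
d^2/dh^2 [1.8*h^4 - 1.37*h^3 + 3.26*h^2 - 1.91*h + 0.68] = 21.6*h^2 - 8.22*h + 6.52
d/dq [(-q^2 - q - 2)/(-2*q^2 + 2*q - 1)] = (-4*q^2 - 6*q + 5)/(4*q^4 - 8*q^3 + 8*q^2 - 4*q + 1)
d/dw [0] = 0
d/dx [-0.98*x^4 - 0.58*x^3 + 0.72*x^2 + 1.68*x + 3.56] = -3.92*x^3 - 1.74*x^2 + 1.44*x + 1.68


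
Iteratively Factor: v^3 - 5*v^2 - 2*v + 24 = (v - 3)*(v^2 - 2*v - 8) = (v - 3)*(v + 2)*(v - 4)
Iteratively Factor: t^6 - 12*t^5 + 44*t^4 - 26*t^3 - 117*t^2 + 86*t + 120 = (t - 3)*(t^5 - 9*t^4 + 17*t^3 + 25*t^2 - 42*t - 40) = (t - 3)*(t + 1)*(t^4 - 10*t^3 + 27*t^2 - 2*t - 40) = (t - 3)*(t - 2)*(t + 1)*(t^3 - 8*t^2 + 11*t + 20) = (t - 3)*(t - 2)*(t + 1)^2*(t^2 - 9*t + 20) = (t - 5)*(t - 3)*(t - 2)*(t + 1)^2*(t - 4)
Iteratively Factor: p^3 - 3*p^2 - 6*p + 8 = (p - 1)*(p^2 - 2*p - 8) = (p - 4)*(p - 1)*(p + 2)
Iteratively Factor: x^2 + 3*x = (x)*(x + 3)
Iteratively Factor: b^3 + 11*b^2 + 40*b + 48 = (b + 4)*(b^2 + 7*b + 12) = (b + 3)*(b + 4)*(b + 4)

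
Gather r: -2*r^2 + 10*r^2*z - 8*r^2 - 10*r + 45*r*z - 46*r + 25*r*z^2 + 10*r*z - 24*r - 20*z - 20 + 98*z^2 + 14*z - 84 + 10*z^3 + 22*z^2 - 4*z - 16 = r^2*(10*z - 10) + r*(25*z^2 + 55*z - 80) + 10*z^3 + 120*z^2 - 10*z - 120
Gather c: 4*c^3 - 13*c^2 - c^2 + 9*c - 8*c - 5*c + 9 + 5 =4*c^3 - 14*c^2 - 4*c + 14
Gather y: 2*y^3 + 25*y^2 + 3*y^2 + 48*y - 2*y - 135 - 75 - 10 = 2*y^3 + 28*y^2 + 46*y - 220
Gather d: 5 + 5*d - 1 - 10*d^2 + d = -10*d^2 + 6*d + 4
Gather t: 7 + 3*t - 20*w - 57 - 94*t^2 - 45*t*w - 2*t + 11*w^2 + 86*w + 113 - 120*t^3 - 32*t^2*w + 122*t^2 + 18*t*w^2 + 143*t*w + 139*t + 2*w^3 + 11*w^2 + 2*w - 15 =-120*t^3 + t^2*(28 - 32*w) + t*(18*w^2 + 98*w + 140) + 2*w^3 + 22*w^2 + 68*w + 48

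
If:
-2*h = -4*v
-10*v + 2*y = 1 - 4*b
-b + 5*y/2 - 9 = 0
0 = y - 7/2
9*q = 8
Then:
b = -1/4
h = 1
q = 8/9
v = 1/2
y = 7/2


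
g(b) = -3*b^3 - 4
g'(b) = -9*b^2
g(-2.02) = 20.73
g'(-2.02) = -36.72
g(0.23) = -4.04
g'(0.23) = -0.48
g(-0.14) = -3.99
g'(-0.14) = -0.18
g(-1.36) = 3.55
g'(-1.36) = -16.65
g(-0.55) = -3.50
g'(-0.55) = -2.72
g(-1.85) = 14.99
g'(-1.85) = -30.80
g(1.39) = -12.06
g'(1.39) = -17.39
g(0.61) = -4.68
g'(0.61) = -3.35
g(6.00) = -652.00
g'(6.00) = -324.00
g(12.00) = -5188.00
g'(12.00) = -1296.00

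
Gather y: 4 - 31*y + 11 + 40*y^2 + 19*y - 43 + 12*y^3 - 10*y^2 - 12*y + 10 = 12*y^3 + 30*y^2 - 24*y - 18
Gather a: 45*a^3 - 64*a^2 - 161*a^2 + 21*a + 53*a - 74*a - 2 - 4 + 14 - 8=45*a^3 - 225*a^2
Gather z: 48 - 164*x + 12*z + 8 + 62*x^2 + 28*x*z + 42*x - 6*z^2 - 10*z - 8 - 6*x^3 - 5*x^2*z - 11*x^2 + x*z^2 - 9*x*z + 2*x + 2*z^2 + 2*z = -6*x^3 + 51*x^2 - 120*x + z^2*(x - 4) + z*(-5*x^2 + 19*x + 4) + 48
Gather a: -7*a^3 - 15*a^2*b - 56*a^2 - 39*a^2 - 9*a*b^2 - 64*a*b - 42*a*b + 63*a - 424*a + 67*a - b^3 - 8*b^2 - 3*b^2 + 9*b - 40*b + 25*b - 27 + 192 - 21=-7*a^3 + a^2*(-15*b - 95) + a*(-9*b^2 - 106*b - 294) - b^3 - 11*b^2 - 6*b + 144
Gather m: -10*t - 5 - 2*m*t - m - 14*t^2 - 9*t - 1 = m*(-2*t - 1) - 14*t^2 - 19*t - 6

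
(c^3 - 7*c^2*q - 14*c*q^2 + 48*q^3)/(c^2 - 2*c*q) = c - 5*q - 24*q^2/c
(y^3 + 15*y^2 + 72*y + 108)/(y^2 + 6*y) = y + 9 + 18/y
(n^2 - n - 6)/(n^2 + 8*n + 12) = (n - 3)/(n + 6)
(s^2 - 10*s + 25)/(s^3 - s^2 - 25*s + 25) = (s - 5)/(s^2 + 4*s - 5)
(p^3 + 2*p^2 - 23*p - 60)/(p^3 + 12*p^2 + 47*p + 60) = (p - 5)/(p + 5)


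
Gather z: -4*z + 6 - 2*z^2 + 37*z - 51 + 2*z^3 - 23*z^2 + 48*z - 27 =2*z^3 - 25*z^2 + 81*z - 72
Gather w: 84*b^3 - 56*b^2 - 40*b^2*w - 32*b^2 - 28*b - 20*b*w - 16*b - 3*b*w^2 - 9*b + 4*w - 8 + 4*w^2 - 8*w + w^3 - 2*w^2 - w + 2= 84*b^3 - 88*b^2 - 53*b + w^3 + w^2*(2 - 3*b) + w*(-40*b^2 - 20*b - 5) - 6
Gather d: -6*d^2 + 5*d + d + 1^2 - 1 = -6*d^2 + 6*d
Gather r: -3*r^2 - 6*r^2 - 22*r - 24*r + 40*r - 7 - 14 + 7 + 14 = -9*r^2 - 6*r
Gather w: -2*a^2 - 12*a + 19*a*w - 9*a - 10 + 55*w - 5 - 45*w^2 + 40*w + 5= -2*a^2 - 21*a - 45*w^2 + w*(19*a + 95) - 10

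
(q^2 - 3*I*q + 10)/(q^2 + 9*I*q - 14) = (q - 5*I)/(q + 7*I)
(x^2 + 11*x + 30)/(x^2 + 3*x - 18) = (x + 5)/(x - 3)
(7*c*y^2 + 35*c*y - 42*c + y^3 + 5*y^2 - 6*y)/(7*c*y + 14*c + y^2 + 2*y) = (y^2 + 5*y - 6)/(y + 2)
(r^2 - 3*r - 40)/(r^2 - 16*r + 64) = (r + 5)/(r - 8)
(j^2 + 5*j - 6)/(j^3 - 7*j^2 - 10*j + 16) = (j + 6)/(j^2 - 6*j - 16)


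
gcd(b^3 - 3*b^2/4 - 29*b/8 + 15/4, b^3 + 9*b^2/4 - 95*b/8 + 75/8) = b^2 - 11*b/4 + 15/8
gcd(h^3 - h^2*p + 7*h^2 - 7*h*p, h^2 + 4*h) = h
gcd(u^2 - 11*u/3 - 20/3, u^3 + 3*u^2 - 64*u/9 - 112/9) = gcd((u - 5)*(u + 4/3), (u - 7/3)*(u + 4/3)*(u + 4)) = u + 4/3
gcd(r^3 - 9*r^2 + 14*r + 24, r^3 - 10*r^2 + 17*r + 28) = r^2 - 3*r - 4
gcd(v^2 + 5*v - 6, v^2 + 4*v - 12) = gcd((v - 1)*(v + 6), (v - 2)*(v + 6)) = v + 6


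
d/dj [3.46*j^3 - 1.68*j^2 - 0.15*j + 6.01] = 10.38*j^2 - 3.36*j - 0.15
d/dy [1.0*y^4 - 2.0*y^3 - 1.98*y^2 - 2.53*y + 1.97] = 4.0*y^3 - 6.0*y^2 - 3.96*y - 2.53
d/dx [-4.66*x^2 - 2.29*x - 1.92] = -9.32*x - 2.29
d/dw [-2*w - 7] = -2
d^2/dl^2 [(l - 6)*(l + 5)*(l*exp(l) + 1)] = l^3*exp(l) + 5*l^2*exp(l) - 28*l*exp(l) - 62*exp(l) + 2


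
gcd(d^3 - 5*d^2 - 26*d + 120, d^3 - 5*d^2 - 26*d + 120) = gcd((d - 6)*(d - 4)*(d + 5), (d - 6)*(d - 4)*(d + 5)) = d^3 - 5*d^2 - 26*d + 120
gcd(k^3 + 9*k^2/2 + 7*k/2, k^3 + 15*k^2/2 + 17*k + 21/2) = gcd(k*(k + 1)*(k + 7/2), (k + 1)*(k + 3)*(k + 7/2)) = k^2 + 9*k/2 + 7/2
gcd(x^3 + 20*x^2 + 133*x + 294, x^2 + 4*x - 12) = x + 6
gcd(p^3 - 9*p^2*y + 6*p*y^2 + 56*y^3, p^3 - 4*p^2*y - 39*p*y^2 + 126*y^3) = -p + 7*y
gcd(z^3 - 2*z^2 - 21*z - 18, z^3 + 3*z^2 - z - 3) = z^2 + 4*z + 3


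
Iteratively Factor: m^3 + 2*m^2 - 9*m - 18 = (m - 3)*(m^2 + 5*m + 6) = (m - 3)*(m + 2)*(m + 3)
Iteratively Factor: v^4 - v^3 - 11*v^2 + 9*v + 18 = (v + 1)*(v^3 - 2*v^2 - 9*v + 18) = (v + 1)*(v + 3)*(v^2 - 5*v + 6) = (v - 2)*(v + 1)*(v + 3)*(v - 3)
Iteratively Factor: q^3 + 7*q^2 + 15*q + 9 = (q + 1)*(q^2 + 6*q + 9) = (q + 1)*(q + 3)*(q + 3)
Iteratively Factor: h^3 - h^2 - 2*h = (h - 2)*(h^2 + h) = (h - 2)*(h + 1)*(h)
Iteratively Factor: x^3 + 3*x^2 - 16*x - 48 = (x - 4)*(x^2 + 7*x + 12) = (x - 4)*(x + 3)*(x + 4)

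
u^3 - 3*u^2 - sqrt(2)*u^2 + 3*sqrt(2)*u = u*(u - 3)*(u - sqrt(2))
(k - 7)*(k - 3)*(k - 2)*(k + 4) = k^4 - 8*k^3 - 7*k^2 + 122*k - 168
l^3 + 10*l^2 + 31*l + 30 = (l + 2)*(l + 3)*(l + 5)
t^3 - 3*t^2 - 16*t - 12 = (t - 6)*(t + 1)*(t + 2)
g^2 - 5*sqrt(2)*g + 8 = (g - 4*sqrt(2))*(g - sqrt(2))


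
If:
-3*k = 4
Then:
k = -4/3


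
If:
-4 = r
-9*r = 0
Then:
No Solution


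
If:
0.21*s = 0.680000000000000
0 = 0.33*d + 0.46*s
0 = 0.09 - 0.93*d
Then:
No Solution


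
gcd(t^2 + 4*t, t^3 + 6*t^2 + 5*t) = t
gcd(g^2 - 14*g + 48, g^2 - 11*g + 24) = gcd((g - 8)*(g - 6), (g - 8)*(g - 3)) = g - 8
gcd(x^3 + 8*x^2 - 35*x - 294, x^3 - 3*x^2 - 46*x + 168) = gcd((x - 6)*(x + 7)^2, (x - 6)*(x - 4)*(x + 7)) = x^2 + x - 42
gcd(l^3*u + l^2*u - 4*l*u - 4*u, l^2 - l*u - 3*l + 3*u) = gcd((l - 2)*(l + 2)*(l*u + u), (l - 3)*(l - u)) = 1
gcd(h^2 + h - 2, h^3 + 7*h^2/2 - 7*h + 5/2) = h - 1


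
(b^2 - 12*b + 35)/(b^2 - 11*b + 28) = (b - 5)/(b - 4)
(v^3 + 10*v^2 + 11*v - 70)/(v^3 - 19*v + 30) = (v + 7)/(v - 3)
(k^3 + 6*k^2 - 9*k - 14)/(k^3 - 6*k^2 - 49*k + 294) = (k^2 - k - 2)/(k^2 - 13*k + 42)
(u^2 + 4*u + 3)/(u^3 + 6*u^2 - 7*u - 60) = (u^2 + 4*u + 3)/(u^3 + 6*u^2 - 7*u - 60)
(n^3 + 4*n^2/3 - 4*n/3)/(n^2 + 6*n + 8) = n*(3*n - 2)/(3*(n + 4))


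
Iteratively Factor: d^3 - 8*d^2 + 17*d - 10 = (d - 2)*(d^2 - 6*d + 5) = (d - 5)*(d - 2)*(d - 1)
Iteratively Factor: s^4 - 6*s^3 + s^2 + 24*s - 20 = (s - 5)*(s^3 - s^2 - 4*s + 4) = (s - 5)*(s + 2)*(s^2 - 3*s + 2) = (s - 5)*(s - 1)*(s + 2)*(s - 2)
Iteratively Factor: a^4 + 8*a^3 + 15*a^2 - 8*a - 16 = (a + 4)*(a^3 + 4*a^2 - a - 4) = (a - 1)*(a + 4)*(a^2 + 5*a + 4) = (a - 1)*(a + 4)^2*(a + 1)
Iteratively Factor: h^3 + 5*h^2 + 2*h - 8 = (h + 4)*(h^2 + h - 2) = (h + 2)*(h + 4)*(h - 1)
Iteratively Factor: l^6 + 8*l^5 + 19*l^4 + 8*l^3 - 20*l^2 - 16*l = (l + 2)*(l^5 + 6*l^4 + 7*l^3 - 6*l^2 - 8*l) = l*(l + 2)*(l^4 + 6*l^3 + 7*l^2 - 6*l - 8) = l*(l + 2)^2*(l^3 + 4*l^2 - l - 4) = l*(l - 1)*(l + 2)^2*(l^2 + 5*l + 4) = l*(l - 1)*(l + 2)^2*(l + 4)*(l + 1)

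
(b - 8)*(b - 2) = b^2 - 10*b + 16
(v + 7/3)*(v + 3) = v^2 + 16*v/3 + 7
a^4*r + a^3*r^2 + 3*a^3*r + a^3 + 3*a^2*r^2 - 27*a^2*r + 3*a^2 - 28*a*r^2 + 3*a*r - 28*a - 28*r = (a - 4)*(a + 7)*(a + r)*(a*r + 1)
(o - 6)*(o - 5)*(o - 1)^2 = o^4 - 13*o^3 + 53*o^2 - 71*o + 30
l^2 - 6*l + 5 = (l - 5)*(l - 1)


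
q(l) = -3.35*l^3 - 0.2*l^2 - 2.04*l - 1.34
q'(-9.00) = -812.49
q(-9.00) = 2442.97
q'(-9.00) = -812.49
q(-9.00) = 2442.97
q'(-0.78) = -7.84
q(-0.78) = 1.72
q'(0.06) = -2.10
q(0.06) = -1.46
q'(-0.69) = -6.55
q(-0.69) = 1.07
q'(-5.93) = -353.08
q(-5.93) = 702.29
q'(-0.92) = -10.18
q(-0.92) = 2.98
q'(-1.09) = -13.54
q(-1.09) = 4.98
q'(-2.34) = -56.13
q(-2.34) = 45.26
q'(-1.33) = -19.29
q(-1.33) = 8.90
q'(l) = -10.05*l^2 - 0.4*l - 2.04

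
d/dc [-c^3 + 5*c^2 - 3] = c*(10 - 3*c)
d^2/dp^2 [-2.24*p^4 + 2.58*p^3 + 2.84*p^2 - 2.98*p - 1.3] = -26.88*p^2 + 15.48*p + 5.68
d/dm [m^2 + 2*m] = 2*m + 2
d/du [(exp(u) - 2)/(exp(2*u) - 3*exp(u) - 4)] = (-exp(2*u) + 4*exp(u) - 10)*exp(u)/(exp(4*u) - 6*exp(3*u) + exp(2*u) + 24*exp(u) + 16)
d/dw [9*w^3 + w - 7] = 27*w^2 + 1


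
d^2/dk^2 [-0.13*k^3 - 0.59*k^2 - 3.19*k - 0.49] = -0.78*k - 1.18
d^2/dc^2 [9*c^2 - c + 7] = 18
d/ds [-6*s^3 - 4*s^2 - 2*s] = -18*s^2 - 8*s - 2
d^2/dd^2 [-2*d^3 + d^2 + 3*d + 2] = 2 - 12*d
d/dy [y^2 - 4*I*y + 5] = 2*y - 4*I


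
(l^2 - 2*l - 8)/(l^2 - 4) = (l - 4)/(l - 2)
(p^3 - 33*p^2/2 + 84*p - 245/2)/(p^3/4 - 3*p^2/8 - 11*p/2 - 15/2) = 4*(-2*p^3 + 33*p^2 - 168*p + 245)/(-2*p^3 + 3*p^2 + 44*p + 60)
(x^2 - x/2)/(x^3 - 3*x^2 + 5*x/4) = 2/(2*x - 5)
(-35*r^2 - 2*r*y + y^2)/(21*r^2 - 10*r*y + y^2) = (5*r + y)/(-3*r + y)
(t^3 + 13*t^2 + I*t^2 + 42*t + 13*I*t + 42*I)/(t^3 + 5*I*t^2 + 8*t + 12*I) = (t^2 + 13*t + 42)/(t^2 + 4*I*t + 12)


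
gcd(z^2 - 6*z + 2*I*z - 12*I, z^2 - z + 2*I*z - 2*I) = z + 2*I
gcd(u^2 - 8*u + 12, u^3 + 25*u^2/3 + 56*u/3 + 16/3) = 1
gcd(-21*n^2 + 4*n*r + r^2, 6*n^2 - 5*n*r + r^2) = -3*n + r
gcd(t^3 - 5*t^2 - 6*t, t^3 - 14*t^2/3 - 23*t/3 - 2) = t^2 - 5*t - 6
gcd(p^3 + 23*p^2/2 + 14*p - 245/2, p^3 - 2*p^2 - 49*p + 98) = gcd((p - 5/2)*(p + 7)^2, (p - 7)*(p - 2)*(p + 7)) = p + 7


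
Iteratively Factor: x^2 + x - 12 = (x - 3)*(x + 4)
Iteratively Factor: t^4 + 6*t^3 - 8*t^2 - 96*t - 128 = (t + 4)*(t^3 + 2*t^2 - 16*t - 32) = (t + 2)*(t + 4)*(t^2 - 16) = (t - 4)*(t + 2)*(t + 4)*(t + 4)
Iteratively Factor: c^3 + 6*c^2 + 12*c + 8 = (c + 2)*(c^2 + 4*c + 4) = (c + 2)^2*(c + 2)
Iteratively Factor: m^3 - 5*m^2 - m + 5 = (m + 1)*(m^2 - 6*m + 5) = (m - 5)*(m + 1)*(m - 1)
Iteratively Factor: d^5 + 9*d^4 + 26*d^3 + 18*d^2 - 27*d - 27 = (d + 3)*(d^4 + 6*d^3 + 8*d^2 - 6*d - 9) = (d - 1)*(d + 3)*(d^3 + 7*d^2 + 15*d + 9) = (d - 1)*(d + 1)*(d + 3)*(d^2 + 6*d + 9) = (d - 1)*(d + 1)*(d + 3)^2*(d + 3)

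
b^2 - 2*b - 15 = (b - 5)*(b + 3)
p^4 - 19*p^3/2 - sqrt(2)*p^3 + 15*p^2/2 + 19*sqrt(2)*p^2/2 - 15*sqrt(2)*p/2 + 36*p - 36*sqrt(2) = (p - 8)*(p - 3)*(p + 3/2)*(p - sqrt(2))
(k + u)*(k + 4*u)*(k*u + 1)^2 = k^4*u^2 + 5*k^3*u^3 + 2*k^3*u + 4*k^2*u^4 + 10*k^2*u^2 + k^2 + 8*k*u^3 + 5*k*u + 4*u^2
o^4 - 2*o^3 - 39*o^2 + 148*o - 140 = (o - 5)*(o - 2)^2*(o + 7)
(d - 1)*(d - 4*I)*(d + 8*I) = d^3 - d^2 + 4*I*d^2 + 32*d - 4*I*d - 32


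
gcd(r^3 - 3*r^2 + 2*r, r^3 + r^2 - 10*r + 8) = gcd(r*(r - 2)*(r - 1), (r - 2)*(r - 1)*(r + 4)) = r^2 - 3*r + 2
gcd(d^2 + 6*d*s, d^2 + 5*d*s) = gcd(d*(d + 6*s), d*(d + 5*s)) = d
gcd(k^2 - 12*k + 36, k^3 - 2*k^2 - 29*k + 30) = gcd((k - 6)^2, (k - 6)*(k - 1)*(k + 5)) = k - 6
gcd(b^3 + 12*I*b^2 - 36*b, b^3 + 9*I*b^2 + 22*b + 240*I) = b + 6*I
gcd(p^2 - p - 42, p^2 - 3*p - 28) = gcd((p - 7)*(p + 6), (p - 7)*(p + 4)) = p - 7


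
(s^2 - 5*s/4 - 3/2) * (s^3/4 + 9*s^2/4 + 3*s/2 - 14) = s^5/4 + 31*s^4/16 - 27*s^3/16 - 77*s^2/4 + 61*s/4 + 21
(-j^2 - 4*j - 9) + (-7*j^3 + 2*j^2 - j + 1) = -7*j^3 + j^2 - 5*j - 8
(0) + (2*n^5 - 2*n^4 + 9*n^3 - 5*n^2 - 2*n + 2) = 2*n^5 - 2*n^4 + 9*n^3 - 5*n^2 - 2*n + 2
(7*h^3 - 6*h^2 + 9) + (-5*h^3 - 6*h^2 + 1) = 2*h^3 - 12*h^2 + 10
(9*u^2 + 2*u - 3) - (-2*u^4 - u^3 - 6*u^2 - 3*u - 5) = 2*u^4 + u^3 + 15*u^2 + 5*u + 2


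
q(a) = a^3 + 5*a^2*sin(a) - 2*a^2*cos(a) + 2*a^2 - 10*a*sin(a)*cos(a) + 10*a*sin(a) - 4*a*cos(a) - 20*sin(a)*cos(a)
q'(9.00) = -81.63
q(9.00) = 1316.71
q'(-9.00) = -85.65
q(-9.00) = -555.73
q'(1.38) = 75.89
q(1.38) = 21.27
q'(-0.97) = 5.83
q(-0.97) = 11.02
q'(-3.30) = 0.84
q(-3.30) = -4.33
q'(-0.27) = -19.89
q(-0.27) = 6.10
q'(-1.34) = 12.49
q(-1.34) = 7.36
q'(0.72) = 12.04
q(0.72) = -8.56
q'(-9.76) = -59.04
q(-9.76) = -495.68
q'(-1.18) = 10.68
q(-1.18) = 9.24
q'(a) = 2*a^2*sin(a) + 5*a^2*cos(a) + 3*a^2 + 10*a*sin(a)^2 + 14*a*sin(a) - 10*a*cos(a)^2 + 6*a*cos(a) + 4*a + 20*sin(a)^2 - 10*sin(a)*cos(a) + 10*sin(a) - 20*cos(a)^2 - 4*cos(a)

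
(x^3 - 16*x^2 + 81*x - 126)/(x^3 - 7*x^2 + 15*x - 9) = (x^2 - 13*x + 42)/(x^2 - 4*x + 3)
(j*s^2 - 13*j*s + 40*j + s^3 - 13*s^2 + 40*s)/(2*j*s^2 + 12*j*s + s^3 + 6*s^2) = (j*s^2 - 13*j*s + 40*j + s^3 - 13*s^2 + 40*s)/(s*(2*j*s + 12*j + s^2 + 6*s))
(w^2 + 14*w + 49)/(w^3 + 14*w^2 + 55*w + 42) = (w + 7)/(w^2 + 7*w + 6)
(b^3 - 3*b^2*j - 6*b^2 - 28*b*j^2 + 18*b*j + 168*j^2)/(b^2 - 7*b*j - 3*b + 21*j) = (b^2 + 4*b*j - 6*b - 24*j)/(b - 3)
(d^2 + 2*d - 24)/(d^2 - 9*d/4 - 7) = 4*(d + 6)/(4*d + 7)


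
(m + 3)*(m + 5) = m^2 + 8*m + 15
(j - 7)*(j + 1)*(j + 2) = j^3 - 4*j^2 - 19*j - 14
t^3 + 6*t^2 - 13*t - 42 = (t - 3)*(t + 2)*(t + 7)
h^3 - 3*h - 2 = (h - 2)*(h + 1)^2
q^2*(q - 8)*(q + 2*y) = q^4 + 2*q^3*y - 8*q^3 - 16*q^2*y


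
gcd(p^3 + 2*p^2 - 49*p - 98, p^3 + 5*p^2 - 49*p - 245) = p^2 - 49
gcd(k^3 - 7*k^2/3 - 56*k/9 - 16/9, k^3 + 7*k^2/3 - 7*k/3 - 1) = k + 1/3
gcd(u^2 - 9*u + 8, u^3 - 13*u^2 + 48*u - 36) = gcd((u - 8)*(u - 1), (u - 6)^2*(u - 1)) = u - 1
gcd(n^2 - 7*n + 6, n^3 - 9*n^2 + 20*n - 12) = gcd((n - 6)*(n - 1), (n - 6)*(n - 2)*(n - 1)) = n^2 - 7*n + 6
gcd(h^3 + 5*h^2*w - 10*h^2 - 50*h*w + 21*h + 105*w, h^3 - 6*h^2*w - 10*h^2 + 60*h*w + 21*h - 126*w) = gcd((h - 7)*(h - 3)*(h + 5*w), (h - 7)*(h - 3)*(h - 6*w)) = h^2 - 10*h + 21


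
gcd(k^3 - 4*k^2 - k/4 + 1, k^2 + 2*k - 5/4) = k - 1/2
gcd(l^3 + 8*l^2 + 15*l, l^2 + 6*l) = l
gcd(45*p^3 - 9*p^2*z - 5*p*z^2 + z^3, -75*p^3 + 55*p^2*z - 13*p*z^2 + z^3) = 15*p^2 - 8*p*z + z^2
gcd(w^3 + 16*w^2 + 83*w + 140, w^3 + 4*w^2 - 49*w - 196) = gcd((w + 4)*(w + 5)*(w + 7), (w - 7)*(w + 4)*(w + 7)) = w^2 + 11*w + 28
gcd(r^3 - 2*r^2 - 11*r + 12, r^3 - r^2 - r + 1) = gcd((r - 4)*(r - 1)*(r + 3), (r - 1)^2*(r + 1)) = r - 1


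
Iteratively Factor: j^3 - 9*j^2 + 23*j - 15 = (j - 3)*(j^2 - 6*j + 5) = (j - 5)*(j - 3)*(j - 1)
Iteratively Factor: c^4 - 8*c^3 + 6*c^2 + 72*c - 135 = (c + 3)*(c^3 - 11*c^2 + 39*c - 45) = (c - 5)*(c + 3)*(c^2 - 6*c + 9) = (c - 5)*(c - 3)*(c + 3)*(c - 3)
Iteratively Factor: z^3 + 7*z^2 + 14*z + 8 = (z + 2)*(z^2 + 5*z + 4) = (z + 2)*(z + 4)*(z + 1)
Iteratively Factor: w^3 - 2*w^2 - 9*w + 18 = (w - 3)*(w^2 + w - 6) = (w - 3)*(w - 2)*(w + 3)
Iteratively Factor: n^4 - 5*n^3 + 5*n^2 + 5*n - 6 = (n - 3)*(n^3 - 2*n^2 - n + 2) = (n - 3)*(n - 2)*(n^2 - 1) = (n - 3)*(n - 2)*(n - 1)*(n + 1)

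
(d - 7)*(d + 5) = d^2 - 2*d - 35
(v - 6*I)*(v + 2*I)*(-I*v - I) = -I*v^3 - 4*v^2 - I*v^2 - 4*v - 12*I*v - 12*I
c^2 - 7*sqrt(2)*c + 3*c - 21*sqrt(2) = (c + 3)*(c - 7*sqrt(2))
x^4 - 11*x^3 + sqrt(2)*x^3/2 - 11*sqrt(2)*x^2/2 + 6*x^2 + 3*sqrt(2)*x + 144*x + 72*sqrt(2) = (x - 8)*(x - 6)*(x + 3)*(x + sqrt(2)/2)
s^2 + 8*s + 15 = (s + 3)*(s + 5)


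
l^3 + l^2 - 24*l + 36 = (l - 3)*(l - 2)*(l + 6)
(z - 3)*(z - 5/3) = z^2 - 14*z/3 + 5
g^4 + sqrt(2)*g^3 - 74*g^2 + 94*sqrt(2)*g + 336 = (g - 4*sqrt(2))*(g - 3*sqrt(2))*(g + sqrt(2))*(g + 7*sqrt(2))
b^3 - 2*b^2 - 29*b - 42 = (b - 7)*(b + 2)*(b + 3)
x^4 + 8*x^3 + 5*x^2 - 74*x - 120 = (x - 3)*(x + 2)*(x + 4)*(x + 5)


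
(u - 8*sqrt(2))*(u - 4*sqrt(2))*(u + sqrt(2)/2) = u^3 - 23*sqrt(2)*u^2/2 + 52*u + 32*sqrt(2)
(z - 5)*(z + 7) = z^2 + 2*z - 35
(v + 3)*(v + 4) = v^2 + 7*v + 12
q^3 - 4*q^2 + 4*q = q*(q - 2)^2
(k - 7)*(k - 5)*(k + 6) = k^3 - 6*k^2 - 37*k + 210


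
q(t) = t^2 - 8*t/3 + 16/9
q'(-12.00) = -26.67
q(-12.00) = 177.78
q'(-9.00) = -20.67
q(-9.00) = 106.78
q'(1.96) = 1.25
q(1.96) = 0.39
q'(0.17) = -2.33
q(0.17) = 1.35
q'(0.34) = -1.99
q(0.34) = 0.99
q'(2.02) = 1.37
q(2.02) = 0.47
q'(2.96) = 3.25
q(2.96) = 2.65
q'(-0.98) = -4.63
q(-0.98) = 5.35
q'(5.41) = 8.15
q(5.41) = 16.62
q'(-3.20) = -9.07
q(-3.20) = 20.55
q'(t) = 2*t - 8/3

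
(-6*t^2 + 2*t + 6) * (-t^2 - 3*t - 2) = 6*t^4 + 16*t^3 - 22*t - 12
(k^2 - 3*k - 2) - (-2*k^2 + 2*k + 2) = 3*k^2 - 5*k - 4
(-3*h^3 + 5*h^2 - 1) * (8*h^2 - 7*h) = -24*h^5 + 61*h^4 - 35*h^3 - 8*h^2 + 7*h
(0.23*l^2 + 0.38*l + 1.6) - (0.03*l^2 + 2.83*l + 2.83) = 0.2*l^2 - 2.45*l - 1.23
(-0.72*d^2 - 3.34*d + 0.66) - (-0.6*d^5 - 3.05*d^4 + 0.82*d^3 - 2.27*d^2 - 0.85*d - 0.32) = 0.6*d^5 + 3.05*d^4 - 0.82*d^3 + 1.55*d^2 - 2.49*d + 0.98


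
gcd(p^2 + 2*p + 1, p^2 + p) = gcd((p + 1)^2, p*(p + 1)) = p + 1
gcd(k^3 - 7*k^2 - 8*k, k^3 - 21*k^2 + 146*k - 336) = k - 8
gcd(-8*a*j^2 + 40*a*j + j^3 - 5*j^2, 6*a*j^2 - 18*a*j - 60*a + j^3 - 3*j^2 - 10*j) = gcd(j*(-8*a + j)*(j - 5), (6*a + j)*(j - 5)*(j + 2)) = j - 5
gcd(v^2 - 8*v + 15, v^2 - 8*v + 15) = v^2 - 8*v + 15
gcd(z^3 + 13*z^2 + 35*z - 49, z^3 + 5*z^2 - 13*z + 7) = z^2 + 6*z - 7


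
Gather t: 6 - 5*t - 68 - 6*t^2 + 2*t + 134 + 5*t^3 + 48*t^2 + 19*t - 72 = 5*t^3 + 42*t^2 + 16*t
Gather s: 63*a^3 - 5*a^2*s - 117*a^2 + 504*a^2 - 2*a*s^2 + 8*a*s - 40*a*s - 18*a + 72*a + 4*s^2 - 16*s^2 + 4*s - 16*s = 63*a^3 + 387*a^2 + 54*a + s^2*(-2*a - 12) + s*(-5*a^2 - 32*a - 12)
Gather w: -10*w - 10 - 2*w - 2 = -12*w - 12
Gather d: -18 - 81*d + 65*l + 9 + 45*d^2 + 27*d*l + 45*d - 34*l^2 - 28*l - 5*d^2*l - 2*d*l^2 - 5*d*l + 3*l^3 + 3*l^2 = d^2*(45 - 5*l) + d*(-2*l^2 + 22*l - 36) + 3*l^3 - 31*l^2 + 37*l - 9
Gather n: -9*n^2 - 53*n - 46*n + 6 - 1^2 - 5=-9*n^2 - 99*n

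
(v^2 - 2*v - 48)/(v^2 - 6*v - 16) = (v + 6)/(v + 2)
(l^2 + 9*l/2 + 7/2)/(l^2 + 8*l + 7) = (l + 7/2)/(l + 7)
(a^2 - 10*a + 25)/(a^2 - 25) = (a - 5)/(a + 5)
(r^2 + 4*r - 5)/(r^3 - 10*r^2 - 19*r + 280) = (r - 1)/(r^2 - 15*r + 56)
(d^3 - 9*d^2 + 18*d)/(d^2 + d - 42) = d*(d - 3)/(d + 7)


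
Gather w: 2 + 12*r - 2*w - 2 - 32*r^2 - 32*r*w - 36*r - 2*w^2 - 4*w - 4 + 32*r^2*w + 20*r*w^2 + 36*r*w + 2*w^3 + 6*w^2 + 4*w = -32*r^2 - 24*r + 2*w^3 + w^2*(20*r + 4) + w*(32*r^2 + 4*r - 2) - 4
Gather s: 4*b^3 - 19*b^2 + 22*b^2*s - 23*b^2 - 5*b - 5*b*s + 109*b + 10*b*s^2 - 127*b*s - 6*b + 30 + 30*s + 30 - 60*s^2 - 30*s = 4*b^3 - 42*b^2 + 98*b + s^2*(10*b - 60) + s*(22*b^2 - 132*b) + 60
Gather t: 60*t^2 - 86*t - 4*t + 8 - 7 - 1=60*t^2 - 90*t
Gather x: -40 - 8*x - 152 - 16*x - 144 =-24*x - 336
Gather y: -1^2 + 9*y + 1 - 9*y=0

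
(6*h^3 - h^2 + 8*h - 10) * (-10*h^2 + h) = -60*h^5 + 16*h^4 - 81*h^3 + 108*h^2 - 10*h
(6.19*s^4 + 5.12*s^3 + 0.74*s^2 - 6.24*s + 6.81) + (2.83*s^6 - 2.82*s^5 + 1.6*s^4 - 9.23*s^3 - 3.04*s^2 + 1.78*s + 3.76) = 2.83*s^6 - 2.82*s^5 + 7.79*s^4 - 4.11*s^3 - 2.3*s^2 - 4.46*s + 10.57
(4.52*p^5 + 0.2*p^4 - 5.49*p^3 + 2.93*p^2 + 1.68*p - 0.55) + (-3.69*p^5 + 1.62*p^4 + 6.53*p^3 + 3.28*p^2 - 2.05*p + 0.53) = 0.83*p^5 + 1.82*p^4 + 1.04*p^3 + 6.21*p^2 - 0.37*p - 0.02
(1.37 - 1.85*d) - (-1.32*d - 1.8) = 3.17 - 0.53*d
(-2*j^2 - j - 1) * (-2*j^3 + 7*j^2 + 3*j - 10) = 4*j^5 - 12*j^4 - 11*j^3 + 10*j^2 + 7*j + 10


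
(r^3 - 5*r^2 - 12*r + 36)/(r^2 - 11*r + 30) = (r^2 + r - 6)/(r - 5)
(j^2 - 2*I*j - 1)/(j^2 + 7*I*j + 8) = (j - I)/(j + 8*I)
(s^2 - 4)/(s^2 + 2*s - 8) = (s + 2)/(s + 4)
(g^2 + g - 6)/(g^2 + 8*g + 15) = (g - 2)/(g + 5)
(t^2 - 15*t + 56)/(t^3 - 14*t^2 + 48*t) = (t - 7)/(t*(t - 6))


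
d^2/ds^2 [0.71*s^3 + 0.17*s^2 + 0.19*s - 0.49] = 4.26*s + 0.34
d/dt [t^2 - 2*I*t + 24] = 2*t - 2*I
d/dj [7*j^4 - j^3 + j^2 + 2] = j*(28*j^2 - 3*j + 2)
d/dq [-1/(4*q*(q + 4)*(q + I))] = (q*(q + 4) + q*(q + I) + (q + 4)*(q + I))/(4*q^2*(q + 4)^2*(q + I)^2)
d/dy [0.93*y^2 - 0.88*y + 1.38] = 1.86*y - 0.88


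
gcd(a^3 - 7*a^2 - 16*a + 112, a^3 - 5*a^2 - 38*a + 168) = a^2 - 11*a + 28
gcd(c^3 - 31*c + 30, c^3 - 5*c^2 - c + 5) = c^2 - 6*c + 5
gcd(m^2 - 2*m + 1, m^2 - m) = m - 1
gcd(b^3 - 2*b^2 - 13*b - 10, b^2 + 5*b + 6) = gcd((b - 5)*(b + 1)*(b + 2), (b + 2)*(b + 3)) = b + 2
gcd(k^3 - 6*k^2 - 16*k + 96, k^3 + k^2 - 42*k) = k - 6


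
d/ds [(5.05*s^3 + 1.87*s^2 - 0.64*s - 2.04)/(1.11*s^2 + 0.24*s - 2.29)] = (5.6055*s^4 + 2.424*s^3 - 33.5343*s^2 - 4.0358*s + 1.9552)/(1.2321*s^4 + 0.5328*s^3 - 5.0262*s^2 - 1.0992*s + 5.2441)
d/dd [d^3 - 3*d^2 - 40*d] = 3*d^2 - 6*d - 40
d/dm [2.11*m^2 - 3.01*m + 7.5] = 4.22*m - 3.01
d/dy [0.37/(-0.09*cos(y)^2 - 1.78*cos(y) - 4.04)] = -(0.0666*cos(y) + 0.6586)*sin(y)/(0.09*cos(y)^2 + 1.78*cos(y) + 4.04)^2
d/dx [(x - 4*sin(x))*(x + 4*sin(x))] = 2*x - 16*sin(2*x)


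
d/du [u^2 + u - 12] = 2*u + 1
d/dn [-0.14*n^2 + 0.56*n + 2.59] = 0.56 - 0.28*n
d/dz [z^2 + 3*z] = 2*z + 3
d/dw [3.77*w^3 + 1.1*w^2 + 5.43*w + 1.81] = 11.31*w^2 + 2.2*w + 5.43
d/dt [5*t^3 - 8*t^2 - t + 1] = 15*t^2 - 16*t - 1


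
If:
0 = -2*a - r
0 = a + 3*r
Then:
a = 0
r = 0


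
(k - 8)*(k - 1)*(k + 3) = k^3 - 6*k^2 - 19*k + 24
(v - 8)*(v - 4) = v^2 - 12*v + 32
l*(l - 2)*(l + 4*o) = l^3 + 4*l^2*o - 2*l^2 - 8*l*o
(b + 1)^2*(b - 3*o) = b^3 - 3*b^2*o + 2*b^2 - 6*b*o + b - 3*o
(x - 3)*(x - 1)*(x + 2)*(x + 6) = x^4 + 4*x^3 - 17*x^2 - 24*x + 36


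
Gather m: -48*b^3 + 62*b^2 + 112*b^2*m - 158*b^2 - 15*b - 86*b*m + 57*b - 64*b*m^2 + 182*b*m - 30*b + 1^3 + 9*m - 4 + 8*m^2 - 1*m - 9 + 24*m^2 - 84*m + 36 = -48*b^3 - 96*b^2 + 12*b + m^2*(32 - 64*b) + m*(112*b^2 + 96*b - 76) + 24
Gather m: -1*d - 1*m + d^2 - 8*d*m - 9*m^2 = d^2 - d - 9*m^2 + m*(-8*d - 1)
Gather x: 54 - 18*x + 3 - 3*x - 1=56 - 21*x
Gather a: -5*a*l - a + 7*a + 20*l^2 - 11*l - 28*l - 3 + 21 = a*(6 - 5*l) + 20*l^2 - 39*l + 18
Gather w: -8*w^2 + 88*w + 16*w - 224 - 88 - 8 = -8*w^2 + 104*w - 320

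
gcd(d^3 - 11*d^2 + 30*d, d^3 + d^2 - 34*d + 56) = 1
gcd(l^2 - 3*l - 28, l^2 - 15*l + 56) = l - 7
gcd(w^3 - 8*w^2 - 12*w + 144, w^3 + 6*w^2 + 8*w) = w + 4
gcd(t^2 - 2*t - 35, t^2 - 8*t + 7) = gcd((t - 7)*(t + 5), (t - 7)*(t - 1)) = t - 7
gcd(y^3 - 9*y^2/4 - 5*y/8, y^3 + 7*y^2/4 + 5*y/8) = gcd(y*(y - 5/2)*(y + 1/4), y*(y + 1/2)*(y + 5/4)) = y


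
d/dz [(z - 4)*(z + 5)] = 2*z + 1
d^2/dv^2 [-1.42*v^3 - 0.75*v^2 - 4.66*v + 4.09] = -8.52*v - 1.5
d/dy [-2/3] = 0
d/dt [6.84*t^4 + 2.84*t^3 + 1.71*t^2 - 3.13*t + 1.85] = 27.36*t^3 + 8.52*t^2 + 3.42*t - 3.13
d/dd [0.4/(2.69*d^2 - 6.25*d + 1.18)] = (2.5 - 2.152*d)/(2.69*d^2 - 6.25*d + 1.18)^2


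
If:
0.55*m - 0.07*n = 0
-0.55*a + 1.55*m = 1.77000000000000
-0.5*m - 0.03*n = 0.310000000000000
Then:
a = -4.41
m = -0.42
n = -3.31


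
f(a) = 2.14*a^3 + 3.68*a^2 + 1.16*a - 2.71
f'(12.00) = 1013.96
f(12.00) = 4239.05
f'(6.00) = 276.44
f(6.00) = 598.97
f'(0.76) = 10.46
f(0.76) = 1.24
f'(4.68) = 176.22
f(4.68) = 302.68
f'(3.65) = 113.55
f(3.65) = 154.61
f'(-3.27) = 45.74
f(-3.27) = -41.98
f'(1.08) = 16.60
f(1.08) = 5.53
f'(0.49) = 6.31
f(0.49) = -1.01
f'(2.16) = 47.01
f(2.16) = 38.53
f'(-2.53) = 23.63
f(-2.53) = -16.75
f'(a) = 6.42*a^2 + 7.36*a + 1.16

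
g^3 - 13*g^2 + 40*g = g*(g - 8)*(g - 5)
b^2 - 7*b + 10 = (b - 5)*(b - 2)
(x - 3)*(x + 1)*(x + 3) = x^3 + x^2 - 9*x - 9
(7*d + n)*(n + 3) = 7*d*n + 21*d + n^2 + 3*n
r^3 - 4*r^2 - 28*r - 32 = (r - 8)*(r + 2)^2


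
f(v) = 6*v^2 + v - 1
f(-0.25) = -0.88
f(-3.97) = 89.60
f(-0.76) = 1.71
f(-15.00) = 1334.00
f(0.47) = 0.80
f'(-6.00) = -71.00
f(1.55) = 14.96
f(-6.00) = 209.00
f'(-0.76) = -8.12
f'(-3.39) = -39.68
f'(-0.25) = -2.00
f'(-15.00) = -179.00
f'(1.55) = 19.60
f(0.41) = 0.42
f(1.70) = 18.04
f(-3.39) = 64.56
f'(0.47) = 6.64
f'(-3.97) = -46.64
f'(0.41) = 5.92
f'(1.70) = 21.40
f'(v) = 12*v + 1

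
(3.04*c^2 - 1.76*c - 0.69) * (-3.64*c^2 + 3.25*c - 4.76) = -11.0656*c^4 + 16.2864*c^3 - 17.6788*c^2 + 6.1351*c + 3.2844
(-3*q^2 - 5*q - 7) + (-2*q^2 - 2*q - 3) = -5*q^2 - 7*q - 10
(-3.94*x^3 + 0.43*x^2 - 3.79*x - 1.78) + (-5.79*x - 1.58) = -3.94*x^3 + 0.43*x^2 - 9.58*x - 3.36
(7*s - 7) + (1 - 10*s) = -3*s - 6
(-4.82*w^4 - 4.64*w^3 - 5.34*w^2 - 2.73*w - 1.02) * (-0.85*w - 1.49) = 4.097*w^5 + 11.1258*w^4 + 11.4526*w^3 + 10.2771*w^2 + 4.9347*w + 1.5198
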